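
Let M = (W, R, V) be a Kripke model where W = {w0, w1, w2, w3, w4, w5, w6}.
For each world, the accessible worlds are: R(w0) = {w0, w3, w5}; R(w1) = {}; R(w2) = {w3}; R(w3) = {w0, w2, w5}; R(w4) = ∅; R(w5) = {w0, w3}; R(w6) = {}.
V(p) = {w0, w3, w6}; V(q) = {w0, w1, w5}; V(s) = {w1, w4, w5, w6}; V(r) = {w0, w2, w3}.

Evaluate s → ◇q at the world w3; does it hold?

Recall that ◇ψ holds at a world iff ψ holds at some accessible world.
At w3: s is false, ◇q is true, so s → ◇q is true.
  At w3: ◇q requires q at some successor in {w0, w2, w5}.
    q holds at w0, so ◇q is true at w3.

Yes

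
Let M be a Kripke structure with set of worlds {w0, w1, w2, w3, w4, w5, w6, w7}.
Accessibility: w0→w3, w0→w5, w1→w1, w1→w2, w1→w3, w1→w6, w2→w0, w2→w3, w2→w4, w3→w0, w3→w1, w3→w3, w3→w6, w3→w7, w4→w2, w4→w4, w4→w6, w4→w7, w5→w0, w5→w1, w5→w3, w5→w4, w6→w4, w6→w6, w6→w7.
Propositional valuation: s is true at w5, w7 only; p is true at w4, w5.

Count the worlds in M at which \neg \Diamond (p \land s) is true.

Recall that \Diamond ψ holds at a world iff ψ holds at some accessible world.
Let φ = \neg \Diamond (p \land s). Evaluate φ at each world:
  w0 (successors {w3, w5}): φ is false.
  w1 (successors {w1, w2, w3, w6}): φ is true.
  w2 (successors {w0, w3, w4}): φ is true.
  w3 (successors {w0, w1, w3, w6, w7}): φ is true.
  w4 (successors {w2, w4, w6, w7}): φ is true.
  w5 (successors {w0, w1, w3, w4}): φ is true.
  w6 (successors {w4, w6, w7}): φ is true.
  w7 (successors ∅): φ is true.
For instance, at w2:
  At w2: \Diamond (p \land s) is false, so \neg \Diamond (p \land s) is true.
    At w2: \Diamond (p \land s) requires p \land s at some successor in {w0, w3, w4}.
      At w0: p \land s is false.
      At w3: p \land s is false.
      At w4: p \land s is false.
    So \Diamond (p \land s) is false at w2.
Satisfying worlds: {w1, w2, w3, w4, w5, w6, w7}

7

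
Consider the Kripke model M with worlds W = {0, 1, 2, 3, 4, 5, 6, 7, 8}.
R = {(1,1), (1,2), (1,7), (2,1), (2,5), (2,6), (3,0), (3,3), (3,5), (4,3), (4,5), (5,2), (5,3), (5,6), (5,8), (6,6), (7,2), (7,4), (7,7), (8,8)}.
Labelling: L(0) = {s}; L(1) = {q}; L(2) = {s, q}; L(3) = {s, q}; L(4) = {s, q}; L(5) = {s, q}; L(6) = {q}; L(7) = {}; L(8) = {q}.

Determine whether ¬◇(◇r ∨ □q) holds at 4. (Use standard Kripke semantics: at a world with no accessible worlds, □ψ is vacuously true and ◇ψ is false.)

Recall that □ψ holds at a world iff ψ holds at every accessible world, and ◇ψ holds iff ψ holds at some accessible world.
At 4: ◇(◇r ∨ □q) is true, so ¬◇(◇r ∨ □q) is false.
  At 4: ◇(◇r ∨ □q) requires ◇r ∨ □q at some successor in {3, 5}.
    ◇r ∨ □q holds at 5, so ◇(◇r ∨ □q) is true at 4.
      At 5: ◇r is false, □q is true, so ◇r ∨ □q is true.

No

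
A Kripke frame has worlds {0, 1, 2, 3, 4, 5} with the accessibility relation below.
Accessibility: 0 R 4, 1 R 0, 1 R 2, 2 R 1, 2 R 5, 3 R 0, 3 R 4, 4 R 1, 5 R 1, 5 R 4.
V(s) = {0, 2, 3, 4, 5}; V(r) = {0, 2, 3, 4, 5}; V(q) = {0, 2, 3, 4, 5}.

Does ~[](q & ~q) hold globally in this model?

Yes

Let φ = ~[](q & ~q). Evaluate φ at each world:
  0 (successors {4}): φ is true.
  1 (successors {0, 2}): φ is true.
  2 (successors {1, 5}): φ is true.
  3 (successors {0, 4}): φ is true.
  4 (successors {1}): φ is true.
  5 (successors {1, 4}): φ is true.
For instance, at 4:
  At 4: [](q & ~q) is false, so ~[](q & ~q) is true.
    At 4: [](q & ~q) requires q & ~q at every successor {1}.
      q & ~q fails at 1, so [](q & ~q) is false at 4.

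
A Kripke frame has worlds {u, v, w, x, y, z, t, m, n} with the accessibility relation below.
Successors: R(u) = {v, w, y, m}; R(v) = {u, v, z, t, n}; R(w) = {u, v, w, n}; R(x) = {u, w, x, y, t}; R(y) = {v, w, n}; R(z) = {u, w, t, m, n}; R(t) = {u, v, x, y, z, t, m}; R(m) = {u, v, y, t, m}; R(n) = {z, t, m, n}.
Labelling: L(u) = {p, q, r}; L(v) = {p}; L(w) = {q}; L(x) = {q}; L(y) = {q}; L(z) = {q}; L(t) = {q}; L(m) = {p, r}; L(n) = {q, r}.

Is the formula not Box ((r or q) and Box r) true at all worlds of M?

Let φ = not Box ((r or q) and Box r). Evaluate φ at each world:
  u (successors {v, w, y, m}): φ is true.
  v (successors {u, v, z, t, n}): φ is true.
  w (successors {u, v, w, n}): φ is true.
  x (successors {u, w, x, y, t}): φ is true.
  y (successors {v, w, n}): φ is true.
  z (successors {u, w, t, m, n}): φ is true.
  t (successors {u, v, x, y, z, t, m}): φ is true.
  m (successors {u, v, y, t, m}): φ is true.
  n (successors {z, t, m, n}): φ is true.
For instance, at y:
  At y: Box ((r or q) and Box r) is false, so not Box ((r or q) and Box r) is true.
    At y: Box ((r or q) and Box r) requires (r or q) and Box r at every successor {v, w, n}.
      (r or q) and Box r fails at v, so Box ((r or q) and Box r) is false at y.

Yes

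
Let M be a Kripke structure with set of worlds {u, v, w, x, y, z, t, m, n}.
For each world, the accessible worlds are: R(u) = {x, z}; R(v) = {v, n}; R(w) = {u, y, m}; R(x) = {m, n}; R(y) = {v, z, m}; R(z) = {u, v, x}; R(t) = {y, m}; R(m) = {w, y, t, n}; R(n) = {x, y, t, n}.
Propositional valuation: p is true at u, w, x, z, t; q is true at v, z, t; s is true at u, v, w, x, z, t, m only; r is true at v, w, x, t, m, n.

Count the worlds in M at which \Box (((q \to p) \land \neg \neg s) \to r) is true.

Let φ = \Box (((q \to p) \land \neg \neg s) \to r). Evaluate φ at each world:
  u (successors {x, z}): φ is false.
  v (successors {v, n}): φ is true.
  w (successors {u, y, m}): φ is false.
  x (successors {m, n}): φ is true.
  y (successors {v, z, m}): φ is false.
  z (successors {u, v, x}): φ is false.
  t (successors {y, m}): φ is true.
  m (successors {w, y, t, n}): φ is true.
  n (successors {x, y, t, n}): φ is true.
For instance, at y:
  At y: \Box (((q \to p) \land \neg \neg s) \to r) requires ((q \to p) \land \neg \neg s) \to r at every successor {v, z, m}.
    ((q \to p) \land \neg \neg s) \to r fails at z, so \Box (((q \to p) \land \neg \neg s) \to r) is false at y.
Satisfying worlds: {v, x, t, m, n}

5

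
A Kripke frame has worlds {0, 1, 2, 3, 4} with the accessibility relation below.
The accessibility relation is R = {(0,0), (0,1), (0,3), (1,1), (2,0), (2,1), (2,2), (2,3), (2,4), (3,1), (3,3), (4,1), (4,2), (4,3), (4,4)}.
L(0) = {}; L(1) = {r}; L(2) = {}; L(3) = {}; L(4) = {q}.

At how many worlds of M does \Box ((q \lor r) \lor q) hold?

1

Let φ = \Box ((q \lor r) \lor q). Evaluate φ at each world:
  0 (successors {0, 1, 3}): φ is false.
  1 (successors {1}): φ is true.
  2 (successors {0, 1, 2, 3, 4}): φ is false.
  3 (successors {1, 3}): φ is false.
  4 (successors {1, 2, 3, 4}): φ is false.
For instance, at 0:
  At 0: \Box ((q \lor r) \lor q) requires (q \lor r) \lor q at every successor {0, 1, 3}.
    (q \lor r) \lor q fails at 0, so \Box ((q \lor r) \lor q) is false at 0.
Satisfying worlds: {1}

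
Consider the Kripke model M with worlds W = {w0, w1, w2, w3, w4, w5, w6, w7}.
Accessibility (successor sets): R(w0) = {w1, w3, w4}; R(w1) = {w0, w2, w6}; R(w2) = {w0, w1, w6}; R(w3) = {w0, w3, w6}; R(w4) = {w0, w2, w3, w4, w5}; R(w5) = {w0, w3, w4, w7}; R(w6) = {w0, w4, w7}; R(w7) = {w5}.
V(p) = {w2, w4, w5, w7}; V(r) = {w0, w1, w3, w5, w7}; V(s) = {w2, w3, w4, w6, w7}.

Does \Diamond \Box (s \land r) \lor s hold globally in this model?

No

Let φ = \Diamond \Box (s \land r) \lor s. Evaluate φ at each world:
  w0 (successors {w1, w3, w4}): φ is false.
  w1 (successors {w0, w2, w6}): φ is false.
  w2 (successors {w0, w1, w6}): φ is true.
  w3 (successors {w0, w3, w6}): φ is true.
  w4 (successors {w0, w2, w3, w4, w5}): φ is true.
  w5 (successors {w0, w3, w4, w7}): φ is false.
  w6 (successors {w0, w4, w7}): φ is true.
  w7 (successors {w5}): φ is true.
Detail at w0 (counterexample):
  At w0: \Diamond \Box (s \land r) is false, s is false, so \Diamond \Box (s \land r) \lor s is false.
    At w0: \Diamond \Box (s \land r) requires \Box (s \land r) at some successor in {w1, w3, w4}.
      At w1: \Box (s \land r) is false.
      At w3: \Box (s \land r) is false.
      At w4: \Box (s \land r) is false.
    So \Diamond \Box (s \land r) is false at w0.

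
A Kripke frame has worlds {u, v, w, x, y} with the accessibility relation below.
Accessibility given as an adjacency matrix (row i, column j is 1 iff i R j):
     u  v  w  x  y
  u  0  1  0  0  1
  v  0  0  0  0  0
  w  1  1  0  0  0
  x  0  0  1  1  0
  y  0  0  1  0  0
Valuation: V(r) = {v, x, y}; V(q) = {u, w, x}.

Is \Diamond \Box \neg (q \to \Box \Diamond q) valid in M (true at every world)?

No

Recall that \Box ψ holds at a world iff ψ holds at every accessible world, and \Diamond ψ holds iff ψ holds at some accessible world.
Let φ = \Diamond \Box \neg (q \to \Box \Diamond q). Evaluate φ at each world:
  u (successors {v, y}): φ is true.
  v (successors ∅): φ is false.
  w (successors {u, v}): φ is true.
  x (successors {w, x}): φ is false.
  y (successors {w}): φ is false.
Detail at v (counterexample):
  At v: no accessible worlds, so \Diamond \Box \neg (q \to \Box \Diamond q) is false.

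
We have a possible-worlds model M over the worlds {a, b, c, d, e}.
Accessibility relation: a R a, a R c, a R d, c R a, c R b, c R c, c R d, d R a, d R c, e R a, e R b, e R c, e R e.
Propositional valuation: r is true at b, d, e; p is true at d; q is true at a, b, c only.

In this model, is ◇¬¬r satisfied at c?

Yes

At c: ◇¬¬r requires ¬¬r at some successor in {a, b, c, d}.
  ¬¬r holds at b, so ◇¬¬r is true at c.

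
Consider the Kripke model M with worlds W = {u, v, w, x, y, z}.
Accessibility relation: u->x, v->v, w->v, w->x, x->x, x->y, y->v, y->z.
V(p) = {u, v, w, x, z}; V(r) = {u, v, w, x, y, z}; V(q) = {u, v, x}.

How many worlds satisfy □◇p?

5

Let φ = □◇p. Evaluate φ at each world:
  u (successors {x}): φ is true.
  v (successors {v}): φ is true.
  w (successors {v, x}): φ is true.
  x (successors {x, y}): φ is true.
  y (successors {v, z}): φ is false.
  z (successors ∅): φ is true.
For instance, at w:
  At w: □◇p requires ◇p at every successor {v, x}.
      At v: ◇p requires p at some successor in {v}.
        p holds at v, so ◇p is true at v.
      At x: ◇p requires p at some successor in {x, y}.
        p holds at x, so ◇p is true at x.
  So □◇p is true at w.
Satisfying worlds: {u, v, w, x, z}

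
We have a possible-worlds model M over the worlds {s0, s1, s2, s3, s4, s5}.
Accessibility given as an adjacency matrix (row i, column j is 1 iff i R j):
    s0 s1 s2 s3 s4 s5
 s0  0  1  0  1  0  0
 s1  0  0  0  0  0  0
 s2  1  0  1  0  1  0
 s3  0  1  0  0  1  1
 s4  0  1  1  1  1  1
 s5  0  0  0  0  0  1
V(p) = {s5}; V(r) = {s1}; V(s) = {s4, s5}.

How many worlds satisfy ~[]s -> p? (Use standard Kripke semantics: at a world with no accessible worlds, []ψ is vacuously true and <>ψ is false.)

2

Let φ = ~[]s -> p. Evaluate φ at each world:
  s0 (successors {s1, s3}): φ is false.
  s1 (successors ∅): φ is true.
  s2 (successors {s0, s2, s4}): φ is false.
  s3 (successors {s1, s4, s5}): φ is false.
  s4 (successors {s1, s2, s3, s4, s5}): φ is false.
  s5 (successors {s5}): φ is true.
For instance, at s2:
  At s2: ~[]s is true, p is false, so ~[]s -> p is false.
    At s2: []s is false, so ~[]s is true.
      At s2: []s requires s at every successor {s0, s2, s4}.
        s fails at s0, so []s is false at s2.
Satisfying worlds: {s1, s5}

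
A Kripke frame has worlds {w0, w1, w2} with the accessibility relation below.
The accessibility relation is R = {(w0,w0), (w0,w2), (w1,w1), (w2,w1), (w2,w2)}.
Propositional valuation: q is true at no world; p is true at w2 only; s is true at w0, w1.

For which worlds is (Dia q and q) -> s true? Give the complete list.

Let φ = (Dia q and q) -> s. Evaluate φ at each world:
  w0 (successors {w0, w2}): φ is true.
  w1 (successors {w1}): φ is true.
  w2 (successors {w1, w2}): φ is true.
For instance, at w0:
  At w0: Dia q and q is false, s is true, so (Dia q and q) -> s is true.
    At w0: Dia q is false, q is false, so Dia q and q is false.
      At w0: Dia q requires q at some successor in {w0, w2}.
        At w0: q is false.
        At w2: q is false.
      So Dia q is false at w0.
Satisfying worlds: {w0, w1, w2}

w0, w1, w2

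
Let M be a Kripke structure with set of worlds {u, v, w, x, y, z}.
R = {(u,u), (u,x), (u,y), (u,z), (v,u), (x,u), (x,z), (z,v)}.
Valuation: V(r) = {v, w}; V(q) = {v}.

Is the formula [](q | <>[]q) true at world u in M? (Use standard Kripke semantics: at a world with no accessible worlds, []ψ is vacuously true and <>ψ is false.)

No

At u: [](q | <>[]q) requires q | <>[]q at every successor {u, x, y, z}.
  q | <>[]q fails at y, so [](q | <>[]q) is false at u.
    At y: q is false, <>[]q is false, so q | <>[]q is false.
      At y: no accessible worlds, so <>[]q is false.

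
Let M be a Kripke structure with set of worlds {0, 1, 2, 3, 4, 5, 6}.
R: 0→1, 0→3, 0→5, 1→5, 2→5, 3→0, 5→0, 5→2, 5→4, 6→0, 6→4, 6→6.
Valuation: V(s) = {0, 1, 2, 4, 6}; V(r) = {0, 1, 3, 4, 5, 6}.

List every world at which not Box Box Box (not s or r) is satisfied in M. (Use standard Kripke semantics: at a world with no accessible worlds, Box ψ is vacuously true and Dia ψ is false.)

Recall that Box ψ holds at a world iff ψ holds at every accessible world, and Dia ψ holds iff ψ holds at some accessible world.
Let φ = not Box Box Box (not s or r). Evaluate φ at each world:
  0 (successors {1, 3, 5}): φ is true.
  1 (successors {5}): φ is false.
  2 (successors {5}): φ is false.
  3 (successors {0}): φ is true.
  4 (successors ∅): φ is false.
  5 (successors {0, 2, 4}): φ is true.
  6 (successors {0, 4, 6}): φ is true.
For instance, at 0:
  At 0: Box Box Box (not s or r) is false, so not Box Box Box (not s or r) is true.
    At 0: Box Box Box (not s or r) requires Box Box (not s or r) at every successor {1, 3, 5}.
      Box Box (not s or r) fails at 1, so Box Box Box (not s or r) is false at 0.
Satisfying worlds: {0, 3, 5, 6}

0, 3, 5, 6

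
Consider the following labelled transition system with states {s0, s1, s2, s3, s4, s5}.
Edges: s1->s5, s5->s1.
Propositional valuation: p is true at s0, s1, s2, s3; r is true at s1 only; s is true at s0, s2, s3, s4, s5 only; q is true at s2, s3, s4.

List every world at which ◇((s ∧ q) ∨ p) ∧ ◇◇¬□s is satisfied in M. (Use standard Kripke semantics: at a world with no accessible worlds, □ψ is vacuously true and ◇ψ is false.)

s5

Let φ = ◇((s ∧ q) ∨ p) ∧ ◇◇¬□s. Evaluate φ at each world:
  s0 (successors ∅): φ is false.
  s1 (successors {s5}): φ is false.
  s2 (successors ∅): φ is false.
  s3 (successors ∅): φ is false.
  s4 (successors ∅): φ is false.
  s5 (successors {s1}): φ is true.
For instance, at s1:
  At s1: ◇((s ∧ q) ∨ p) is false, ◇◇¬□s is false, so ◇((s ∧ q) ∨ p) ∧ ◇◇¬□s is false.
    At s1: ◇((s ∧ q) ∨ p) requires (s ∧ q) ∨ p at some successor in {s5}.
      At s5: (s ∧ q) ∨ p is false.
    So ◇((s ∧ q) ∨ p) is false at s1.
    At s1: ◇◇¬□s requires ◇¬□s at some successor in {s5}.
      At s5: ◇¬□s is false.
    So ◇◇¬□s is false at s1.
Satisfying worlds: {s5}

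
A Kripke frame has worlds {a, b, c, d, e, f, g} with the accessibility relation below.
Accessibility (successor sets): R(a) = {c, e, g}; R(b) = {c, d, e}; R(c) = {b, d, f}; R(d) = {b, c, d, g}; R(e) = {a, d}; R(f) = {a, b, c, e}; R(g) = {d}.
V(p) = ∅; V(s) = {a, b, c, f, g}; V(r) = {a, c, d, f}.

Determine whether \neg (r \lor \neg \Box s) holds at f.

Recall that \Box ψ holds at a world iff ψ holds at every accessible world, and \Diamond ψ holds iff ψ holds at some accessible world.
At f: r \lor \neg \Box s is true, so \neg (r \lor \neg \Box s) is false.
  At f: r is true, \neg \Box s is true, so r \lor \neg \Box s is true.
    At f: \Box s is false, so \neg \Box s is true.
      At f: \Box s requires s at every successor {a, b, c, e}.
        s fails at e, so \Box s is false at f.

No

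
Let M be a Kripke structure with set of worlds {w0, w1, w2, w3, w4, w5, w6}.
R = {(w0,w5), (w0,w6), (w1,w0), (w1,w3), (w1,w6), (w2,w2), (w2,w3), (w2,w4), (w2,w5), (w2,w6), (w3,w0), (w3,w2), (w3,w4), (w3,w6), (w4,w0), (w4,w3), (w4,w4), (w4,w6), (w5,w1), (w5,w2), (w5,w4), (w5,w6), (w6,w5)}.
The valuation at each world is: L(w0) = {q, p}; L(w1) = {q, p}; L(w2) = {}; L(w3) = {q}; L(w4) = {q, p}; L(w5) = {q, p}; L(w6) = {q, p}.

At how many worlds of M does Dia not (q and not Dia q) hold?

Recall that Dia ψ holds at a world iff ψ holds at some accessible world.
Let φ = Dia not (q and not Dia q). Evaluate φ at each world:
  w0 (successors {w5, w6}): φ is true.
  w1 (successors {w0, w3, w6}): φ is true.
  w2 (successors {w2, w3, w4, w5, w6}): φ is true.
  w3 (successors {w0, w2, w4, w6}): φ is true.
  w4 (successors {w0, w3, w4, w6}): φ is true.
  w5 (successors {w1, w2, w4, w6}): φ is true.
  w6 (successors {w5}): φ is true.
For instance, at w5:
  At w5: Dia not (q and not Dia q) requires not (q and not Dia q) at some successor in {w1, w2, w4, w6}.
    not (q and not Dia q) holds at w1, so Dia not (q and not Dia q) is true at w5.
      At w1: q and not Dia q is false, so not (q and not Dia q) is true.
Satisfying worlds: {w0, w1, w2, w3, w4, w5, w6}

7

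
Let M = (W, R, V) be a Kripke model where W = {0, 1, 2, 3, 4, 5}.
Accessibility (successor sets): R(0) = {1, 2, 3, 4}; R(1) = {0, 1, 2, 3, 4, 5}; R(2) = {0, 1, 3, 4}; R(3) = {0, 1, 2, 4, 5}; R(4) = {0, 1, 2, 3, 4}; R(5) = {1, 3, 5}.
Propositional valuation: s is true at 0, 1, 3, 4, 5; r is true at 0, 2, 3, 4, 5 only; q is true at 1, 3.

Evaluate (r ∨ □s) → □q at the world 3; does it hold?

No

Recall that □ψ holds at a world iff ψ holds at every accessible world, and ◇ψ holds iff ψ holds at some accessible world.
At 3: r ∨ □s is true, □q is false, so (r ∨ □s) → □q is false.
  At 3: r is true, □s is false, so r ∨ □s is true.
    At 3: □s requires s at every successor {0, 1, 2, 4, 5}.
      s fails at 2, so □s is false at 3.
  At 3: □q requires q at every successor {0, 1, 2, 4, 5}.
    q fails at 0, so □q is false at 3.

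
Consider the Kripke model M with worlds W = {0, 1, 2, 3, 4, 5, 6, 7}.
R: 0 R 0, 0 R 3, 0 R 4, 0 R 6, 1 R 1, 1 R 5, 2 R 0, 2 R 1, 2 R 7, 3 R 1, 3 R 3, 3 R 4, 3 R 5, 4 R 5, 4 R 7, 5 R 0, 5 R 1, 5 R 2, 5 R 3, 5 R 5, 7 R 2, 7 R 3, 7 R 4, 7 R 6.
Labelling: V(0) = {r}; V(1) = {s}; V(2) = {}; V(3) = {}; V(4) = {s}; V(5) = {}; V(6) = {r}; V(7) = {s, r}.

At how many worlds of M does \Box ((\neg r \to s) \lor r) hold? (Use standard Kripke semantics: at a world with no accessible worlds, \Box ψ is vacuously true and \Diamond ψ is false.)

Let φ = \Box ((\neg r \to s) \lor r). Evaluate φ at each world:
  0 (successors {0, 3, 4, 6}): φ is false.
  1 (successors {1, 5}): φ is false.
  2 (successors {0, 1, 7}): φ is true.
  3 (successors {1, 3, 4, 5}): φ is false.
  4 (successors {5, 7}): φ is false.
  5 (successors {0, 1, 2, 3, 5}): φ is false.
  6 (successors ∅): φ is true.
  7 (successors {2, 3, 4, 6}): φ is false.
For instance, at 7:
  At 7: \Box ((\neg r \to s) \lor r) requires (\neg r \to s) \lor r at every successor {2, 3, 4, 6}.
    (\neg r \to s) \lor r fails at 2, so \Box ((\neg r \to s) \lor r) is false at 7.
Satisfying worlds: {2, 6}

2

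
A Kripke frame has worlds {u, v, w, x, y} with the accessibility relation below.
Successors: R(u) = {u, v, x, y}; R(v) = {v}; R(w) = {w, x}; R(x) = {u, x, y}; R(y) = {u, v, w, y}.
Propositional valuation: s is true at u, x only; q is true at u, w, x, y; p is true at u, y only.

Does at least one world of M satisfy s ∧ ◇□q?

Let φ = s ∧ ◇□q. Evaluate φ at each world:
  u (successors {u, v, x, y}): φ is true.
  v (successors {v}): φ is false.
  w (successors {w, x}): φ is false.
  x (successors {u, x, y}): φ is true.
  y (successors {u, v, w, y}): φ is false.
Detail at u (witness):
  At u: s is true, ◇□q is true, so s ∧ ◇□q is true.
    At u: ◇□q requires □q at some successor in {u, v, x, y}.
      □q holds at x, so ◇□q is true at u.

Yes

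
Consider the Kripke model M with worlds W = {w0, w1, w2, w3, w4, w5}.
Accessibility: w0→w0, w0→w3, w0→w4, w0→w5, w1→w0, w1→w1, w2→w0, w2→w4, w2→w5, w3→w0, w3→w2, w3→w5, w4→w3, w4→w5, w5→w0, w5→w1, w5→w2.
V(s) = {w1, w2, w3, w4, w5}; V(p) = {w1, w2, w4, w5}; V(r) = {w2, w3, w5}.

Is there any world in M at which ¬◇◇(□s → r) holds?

No

Let φ = ¬◇◇(□s → r). Evaluate φ at each world:
  w0 (successors {w0, w3, w4, w5}): φ is false.
  w1 (successors {w0, w1}): φ is false.
  w2 (successors {w0, w4, w5}): φ is false.
  w3 (successors {w0, w2, w5}): φ is false.
  w4 (successors {w3, w5}): φ is false.
  w5 (successors {w0, w1, w2}): φ is false.
For instance, at w1:
  At w1: ◇◇(□s → r) is true, so ¬◇◇(□s → r) is false.
    At w1: ◇◇(□s → r) requires ◇(□s → r) at some successor in {w0, w1}.
      ◇(□s → r) holds at w0, so ◇◇(□s → r) is true at w1.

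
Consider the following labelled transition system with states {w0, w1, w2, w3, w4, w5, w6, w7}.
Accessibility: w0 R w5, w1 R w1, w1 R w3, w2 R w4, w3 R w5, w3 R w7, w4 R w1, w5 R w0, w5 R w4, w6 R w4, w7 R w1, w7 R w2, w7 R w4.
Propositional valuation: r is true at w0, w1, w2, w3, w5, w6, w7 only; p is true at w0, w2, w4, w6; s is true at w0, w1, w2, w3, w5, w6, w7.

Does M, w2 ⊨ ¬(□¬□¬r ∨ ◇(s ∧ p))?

No

At w2: □¬□¬r ∨ ◇(s ∧ p) is true, so ¬(□¬□¬r ∨ ◇(s ∧ p)) is false.
  At w2: □¬□¬r is true, ◇(s ∧ p) is false, so □¬□¬r ∨ ◇(s ∧ p) is true.
    At w2: □¬□¬r requires ¬□¬r at every successor {w4}.
      At w4: ¬□¬r is true.
    So □¬□¬r is true at w2.
    At w2: ◇(s ∧ p) requires s ∧ p at some successor in {w4}.
      At w4: s ∧ p is false.
    So ◇(s ∧ p) is false at w2.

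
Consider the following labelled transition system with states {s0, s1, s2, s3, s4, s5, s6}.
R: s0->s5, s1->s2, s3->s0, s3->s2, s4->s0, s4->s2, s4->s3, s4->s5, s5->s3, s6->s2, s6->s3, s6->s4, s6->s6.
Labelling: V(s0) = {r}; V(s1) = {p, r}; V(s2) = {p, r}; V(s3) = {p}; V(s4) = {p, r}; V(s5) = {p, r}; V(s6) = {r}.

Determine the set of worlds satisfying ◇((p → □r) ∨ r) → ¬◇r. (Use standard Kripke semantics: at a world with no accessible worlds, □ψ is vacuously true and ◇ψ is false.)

Let φ = ◇((p → □r) ∨ r) → ¬◇r. Evaluate φ at each world:
  s0 (successors {s5}): φ is false.
  s1 (successors {s2}): φ is false.
  s2 (successors ∅): φ is true.
  s3 (successors {s0, s2}): φ is false.
  s4 (successors {s0, s2, s3, s5}): φ is false.
  s5 (successors {s3}): φ is true.
  s6 (successors {s2, s3, s4, s6}): φ is false.
For instance, at s4:
  At s4: ◇((p → □r) ∨ r) is true, ¬◇r is false, so ◇((p → □r) ∨ r) → ¬◇r is false.
    At s4: ◇((p → □r) ∨ r) requires (p → □r) ∨ r at some successor in {s0, s2, s3, s5}.
      (p → □r) ∨ r holds at s0, so ◇((p → □r) ∨ r) is true at s4.
    At s4: ◇r is true, so ¬◇r is false.
      At s4: ◇r requires r at some successor in {s0, s2, s3, s5}.
        r holds at s0, so ◇r is true at s4.
Satisfying worlds: {s2, s5}

s2, s5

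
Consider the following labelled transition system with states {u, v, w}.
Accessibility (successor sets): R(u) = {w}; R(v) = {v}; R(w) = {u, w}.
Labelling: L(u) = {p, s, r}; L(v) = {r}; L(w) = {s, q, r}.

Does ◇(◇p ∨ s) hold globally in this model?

No

Let φ = ◇(◇p ∨ s). Evaluate φ at each world:
  u (successors {w}): φ is true.
  v (successors {v}): φ is false.
  w (successors {u, w}): φ is true.
Detail at v (counterexample):
  At v: ◇(◇p ∨ s) requires ◇p ∨ s at some successor in {v}.
    At v: ◇p ∨ s is false.
  So ◇(◇p ∨ s) is false at v.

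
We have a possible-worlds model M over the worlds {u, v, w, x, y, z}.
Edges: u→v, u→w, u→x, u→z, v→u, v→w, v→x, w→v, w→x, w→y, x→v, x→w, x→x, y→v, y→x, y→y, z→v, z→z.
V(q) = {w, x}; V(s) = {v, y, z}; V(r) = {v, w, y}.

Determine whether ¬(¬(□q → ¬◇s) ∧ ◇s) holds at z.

Yes

At z: ¬(□q → ¬◇s) ∧ ◇s is false, so ¬(¬(□q → ¬◇s) ∧ ◇s) is true.
  At z: ¬(□q → ¬◇s) is false, ◇s is true, so ¬(□q → ¬◇s) ∧ ◇s is false.
    At z: □q → ¬◇s is true, so ¬(□q → ¬◇s) is false.
      At z: □q is false, ¬◇s is false, so □q → ¬◇s is true.
    At z: ◇s requires s at some successor in {v, z}.
      s holds at v, so ◇s is true at z.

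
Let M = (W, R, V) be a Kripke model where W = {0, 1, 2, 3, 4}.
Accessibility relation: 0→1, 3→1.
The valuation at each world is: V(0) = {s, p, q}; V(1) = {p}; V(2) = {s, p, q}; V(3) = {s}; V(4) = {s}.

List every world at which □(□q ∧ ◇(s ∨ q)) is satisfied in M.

1, 2, 4

Recall that □ψ holds at a world iff ψ holds at every accessible world, and ◇ψ holds iff ψ holds at some accessible world.
Let φ = □(□q ∧ ◇(s ∨ q)). Evaluate φ at each world:
  0 (successors {1}): φ is false.
  1 (successors ∅): φ is true.
  2 (successors ∅): φ is true.
  3 (successors {1}): φ is false.
  4 (successors ∅): φ is true.
For instance, at 0:
  At 0: □(□q ∧ ◇(s ∨ q)) requires □q ∧ ◇(s ∨ q) at every successor {1}.
    □q ∧ ◇(s ∨ q) fails at 1, so □(□q ∧ ◇(s ∨ q)) is false at 0.
      At 1: □q is true, ◇(s ∨ q) is false, so □q ∧ ◇(s ∨ q) is false.
Satisfying worlds: {1, 2, 4}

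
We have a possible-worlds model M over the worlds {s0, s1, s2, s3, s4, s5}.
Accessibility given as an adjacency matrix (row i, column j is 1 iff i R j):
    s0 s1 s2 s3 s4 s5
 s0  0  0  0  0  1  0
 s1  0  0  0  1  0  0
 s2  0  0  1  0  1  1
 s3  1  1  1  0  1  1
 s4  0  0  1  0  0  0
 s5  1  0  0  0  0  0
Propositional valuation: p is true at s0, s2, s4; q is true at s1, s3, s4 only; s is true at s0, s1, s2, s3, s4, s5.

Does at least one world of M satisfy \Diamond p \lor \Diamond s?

Let φ = \Diamond p \lor \Diamond s. Evaluate φ at each world:
  s0 (successors {s4}): φ is true.
  s1 (successors {s3}): φ is true.
  s2 (successors {s2, s4, s5}): φ is true.
  s3 (successors {s0, s1, s2, s4, s5}): φ is true.
  s4 (successors {s2}): φ is true.
  s5 (successors {s0}): φ is true.
Detail at s0 (witness):
  At s0: \Diamond p is true, \Diamond s is true, so \Diamond p \lor \Diamond s is true.
    At s0: \Diamond p requires p at some successor in {s4}.
      p holds at s4, so \Diamond p is true at s0.
    At s0: \Diamond s requires s at some successor in {s4}.
      s holds at s4, so \Diamond s is true at s0.

Yes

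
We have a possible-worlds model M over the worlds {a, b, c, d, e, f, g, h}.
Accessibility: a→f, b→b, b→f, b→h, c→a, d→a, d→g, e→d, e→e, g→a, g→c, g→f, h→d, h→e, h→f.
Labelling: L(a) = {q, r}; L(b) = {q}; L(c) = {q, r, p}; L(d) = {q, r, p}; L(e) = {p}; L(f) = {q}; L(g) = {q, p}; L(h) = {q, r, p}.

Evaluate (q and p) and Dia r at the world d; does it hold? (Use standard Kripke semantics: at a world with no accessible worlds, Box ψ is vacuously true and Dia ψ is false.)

At d: q and p is true, Dia r is true, so (q and p) and Dia r is true.
  At d: Dia r requires r at some successor in {a, g}.
    r holds at a, so Dia r is true at d.

Yes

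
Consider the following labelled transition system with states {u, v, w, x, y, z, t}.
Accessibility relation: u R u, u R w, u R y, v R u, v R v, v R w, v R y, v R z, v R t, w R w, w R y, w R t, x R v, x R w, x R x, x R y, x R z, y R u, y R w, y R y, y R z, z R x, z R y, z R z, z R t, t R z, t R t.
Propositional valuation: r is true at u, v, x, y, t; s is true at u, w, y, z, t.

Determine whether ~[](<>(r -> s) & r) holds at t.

Yes

At t: [](<>(r -> s) & r) is false, so ~[](<>(r -> s) & r) is true.
  At t: [](<>(r -> s) & r) requires <>(r -> s) & r at every successor {z, t}.
    <>(r -> s) & r fails at z, so [](<>(r -> s) & r) is false at t.
      At z: <>(r -> s) is true, r is false, so <>(r -> s) & r is false.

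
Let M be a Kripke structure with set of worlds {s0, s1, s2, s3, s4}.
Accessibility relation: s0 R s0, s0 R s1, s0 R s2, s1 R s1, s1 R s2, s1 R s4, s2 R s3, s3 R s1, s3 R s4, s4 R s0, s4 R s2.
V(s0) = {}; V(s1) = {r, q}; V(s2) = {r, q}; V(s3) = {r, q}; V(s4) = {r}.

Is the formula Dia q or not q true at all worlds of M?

Let φ = Dia q or not q. Evaluate φ at each world:
  s0 (successors {s0, s1, s2}): φ is true.
  s1 (successors {s1, s2, s4}): φ is true.
  s2 (successors {s3}): φ is true.
  s3 (successors {s1, s4}): φ is true.
  s4 (successors {s0, s2}): φ is true.
For instance, at s2:
  At s2: Dia q is true, not q is false, so Dia q or not q is true.
    At s2: Dia q requires q at some successor in {s3}.
      q holds at s3, so Dia q is true at s2.

Yes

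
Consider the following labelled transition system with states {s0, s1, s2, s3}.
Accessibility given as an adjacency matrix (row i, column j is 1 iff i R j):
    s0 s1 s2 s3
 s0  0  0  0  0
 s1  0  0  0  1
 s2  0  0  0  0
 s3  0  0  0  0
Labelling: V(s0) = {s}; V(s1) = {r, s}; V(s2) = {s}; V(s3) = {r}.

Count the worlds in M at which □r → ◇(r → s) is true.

Let φ = □r → ◇(r → s). Evaluate φ at each world:
  s0 (successors ∅): φ is false.
  s1 (successors {s3}): φ is false.
  s2 (successors ∅): φ is false.
  s3 (successors ∅): φ is false.
For instance, at s1:
  At s1: □r is true, ◇(r → s) is false, so □r → ◇(r → s) is false.
    At s1: □r requires r at every successor {s3}.
      At s3: r is true.
    So □r is true at s1.
    At s1: ◇(r → s) requires r → s at some successor in {s3}.
      At s3: r → s is false.
    So ◇(r → s) is false at s1.
Satisfying worlds: none.

0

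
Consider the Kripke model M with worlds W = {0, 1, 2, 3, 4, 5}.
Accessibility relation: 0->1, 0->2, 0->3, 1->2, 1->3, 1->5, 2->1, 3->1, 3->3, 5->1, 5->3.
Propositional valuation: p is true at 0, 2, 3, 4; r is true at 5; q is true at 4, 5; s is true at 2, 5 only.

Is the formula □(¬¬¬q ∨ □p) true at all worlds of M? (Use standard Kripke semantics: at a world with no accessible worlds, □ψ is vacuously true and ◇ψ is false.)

Let φ = □(¬¬¬q ∨ □p). Evaluate φ at each world:
  0 (successors {1, 2, 3}): φ is true.
  1 (successors {2, 3, 5}): φ is false.
  2 (successors {1}): φ is true.
  3 (successors {1, 3}): φ is true.
  4 (successors ∅): φ is true.
  5 (successors {1, 3}): φ is true.
Detail at 1 (counterexample):
  At 1: □(¬¬¬q ∨ □p) requires ¬¬¬q ∨ □p at every successor {2, 3, 5}.
    ¬¬¬q ∨ □p fails at 5, so □(¬¬¬q ∨ □p) is false at 1.
      At 5: ¬¬¬q is false, □p is false, so ¬¬¬q ∨ □p is false.

No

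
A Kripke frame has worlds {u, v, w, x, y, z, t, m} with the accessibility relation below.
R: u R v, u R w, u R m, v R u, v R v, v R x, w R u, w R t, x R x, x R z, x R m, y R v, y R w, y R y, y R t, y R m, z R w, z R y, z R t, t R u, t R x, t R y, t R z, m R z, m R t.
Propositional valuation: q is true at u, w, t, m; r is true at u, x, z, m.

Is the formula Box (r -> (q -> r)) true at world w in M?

Yes

At w: Box (r -> (q -> r)) requires r -> (q -> r) at every successor {u, t}.
  At u: r -> (q -> r) is true.
  At t: r -> (q -> r) is true.
So Box (r -> (q -> r)) is true at w.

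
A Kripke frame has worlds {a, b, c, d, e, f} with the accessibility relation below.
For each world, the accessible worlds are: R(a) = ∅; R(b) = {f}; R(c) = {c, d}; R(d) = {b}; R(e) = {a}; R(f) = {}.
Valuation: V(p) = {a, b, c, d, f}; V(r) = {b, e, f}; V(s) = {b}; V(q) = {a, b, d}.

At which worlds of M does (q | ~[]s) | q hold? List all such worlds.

Recall that []ψ holds at a world iff ψ holds at every accessible world, and <>ψ holds iff ψ holds at some accessible world.
Let φ = (q | ~[]s) | q. Evaluate φ at each world:
  a (successors ∅): φ is true.
  b (successors {f}): φ is true.
  c (successors {c, d}): φ is true.
  d (successors {b}): φ is true.
  e (successors {a}): φ is true.
  f (successors ∅): φ is false.
For instance, at b:
  At b: q | ~[]s is true, q is true, so (q | ~[]s) | q is true.
    At b: q is true, ~[]s is true, so q | ~[]s is true.
      At b: []s is false, so ~[]s is true.
Satisfying worlds: {a, b, c, d, e}

a, b, c, d, e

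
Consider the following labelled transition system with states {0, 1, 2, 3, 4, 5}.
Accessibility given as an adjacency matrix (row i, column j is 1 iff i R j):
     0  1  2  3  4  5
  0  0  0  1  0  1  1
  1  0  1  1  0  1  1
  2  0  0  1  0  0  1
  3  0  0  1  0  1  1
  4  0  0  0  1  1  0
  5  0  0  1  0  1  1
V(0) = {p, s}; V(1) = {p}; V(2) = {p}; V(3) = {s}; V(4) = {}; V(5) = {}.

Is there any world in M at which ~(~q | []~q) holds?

No

Let φ = ~(~q | []~q). Evaluate φ at each world:
  0 (successors {2, 4, 5}): φ is false.
  1 (successors {1, 2, 4, 5}): φ is false.
  2 (successors {2, 5}): φ is false.
  3 (successors {2, 4, 5}): φ is false.
  4 (successors {3, 4}): φ is false.
  5 (successors {2, 4, 5}): φ is false.
For instance, at 2:
  At 2: ~q | []~q is true, so ~(~q | []~q) is false.
    At 2: ~q is true, []~q is true, so ~q | []~q is true.
      At 2: []~q requires ~q at every successor {2, 5}.
        At 2: ~q is true.
        At 5: ~q is true.
      So []~q is true at 2.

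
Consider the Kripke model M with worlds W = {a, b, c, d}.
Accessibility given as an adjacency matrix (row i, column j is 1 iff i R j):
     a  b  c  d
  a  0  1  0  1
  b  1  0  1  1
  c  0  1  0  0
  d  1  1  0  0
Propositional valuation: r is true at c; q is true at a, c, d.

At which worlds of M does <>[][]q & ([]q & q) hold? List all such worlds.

Let φ = <>[][]q & ([]q & q). Evaluate φ at each world:
  a (successors {b, d}): φ is false.
  b (successors {a, c, d}): φ is false.
  c (successors {b}): φ is false.
  d (successors {a, b}): φ is false.
For instance, at a:
  At a: <>[][]q is false, []q & q is false, so <>[][]q & ([]q & q) is false.
    At a: <>[][]q requires [][]q at some successor in {b, d}.
      At b: [][]q is false.
      At d: [][]q is false.
    So <>[][]q is false at a.
    At a: []q is false, q is true, so []q & q is false.
      At a: []q requires q at every successor {b, d}.
        q fails at b, so []q is false at a.
Satisfying worlds: none.

none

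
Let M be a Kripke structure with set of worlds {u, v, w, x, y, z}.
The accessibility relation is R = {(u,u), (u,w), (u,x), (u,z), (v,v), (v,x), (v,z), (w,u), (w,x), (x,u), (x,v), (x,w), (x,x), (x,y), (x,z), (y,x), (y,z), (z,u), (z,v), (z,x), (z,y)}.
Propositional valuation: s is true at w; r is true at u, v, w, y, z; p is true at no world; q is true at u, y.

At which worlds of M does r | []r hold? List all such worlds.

Recall that []ψ holds at a world iff ψ holds at every accessible world, and <>ψ holds iff ψ holds at some accessible world.
Let φ = r | []r. Evaluate φ at each world:
  u (successors {u, w, x, z}): φ is true.
  v (successors {v, x, z}): φ is true.
  w (successors {u, x}): φ is true.
  x (successors {u, v, w, x, y, z}): φ is false.
  y (successors {x, z}): φ is true.
  z (successors {u, v, x, y}): φ is true.
For instance, at z:
  At z: r is true, []r is false, so r | []r is true.
    At z: []r requires r at every successor {u, v, x, y}.
      r fails at x, so []r is false at z.
Satisfying worlds: {u, v, w, y, z}

u, v, w, y, z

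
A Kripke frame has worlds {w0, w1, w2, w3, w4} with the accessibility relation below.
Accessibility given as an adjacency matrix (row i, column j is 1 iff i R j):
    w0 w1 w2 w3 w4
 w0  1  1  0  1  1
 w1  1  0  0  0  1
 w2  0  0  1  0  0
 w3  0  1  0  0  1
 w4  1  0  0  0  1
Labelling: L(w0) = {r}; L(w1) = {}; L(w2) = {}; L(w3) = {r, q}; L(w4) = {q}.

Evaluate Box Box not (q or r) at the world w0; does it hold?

No

At w0: Box Box not (q or r) requires Box not (q or r) at every successor {w0, w1, w3, w4}.
  Box not (q or r) fails at w0, so Box Box not (q or r) is false at w0.
    At w0: Box not (q or r) requires not (q or r) at every successor {w0, w1, w3, w4}.
      not (q or r) fails at w0, so Box not (q or r) is false at w0.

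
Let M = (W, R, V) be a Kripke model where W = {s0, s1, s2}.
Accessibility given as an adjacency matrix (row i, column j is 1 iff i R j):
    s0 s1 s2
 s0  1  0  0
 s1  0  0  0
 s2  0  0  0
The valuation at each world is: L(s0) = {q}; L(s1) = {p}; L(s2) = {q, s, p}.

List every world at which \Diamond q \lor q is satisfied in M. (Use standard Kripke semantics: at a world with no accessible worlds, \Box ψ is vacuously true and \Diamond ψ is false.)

s0, s2

Let φ = \Diamond q \lor q. Evaluate φ at each world:
  s0 (successors {s0}): φ is true.
  s1 (successors ∅): φ is false.
  s2 (successors ∅): φ is true.
For instance, at s0:
  At s0: \Diamond q is true, q is true, so \Diamond q \lor q is true.
    At s0: \Diamond q requires q at some successor in {s0}.
      q holds at s0, so \Diamond q is true at s0.
Satisfying worlds: {s0, s2}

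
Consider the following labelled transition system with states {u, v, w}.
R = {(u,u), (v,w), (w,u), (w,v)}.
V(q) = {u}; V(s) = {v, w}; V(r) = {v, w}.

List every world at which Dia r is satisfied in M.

Let φ = Dia r. Evaluate φ at each world:
  u (successors {u}): φ is false.
  v (successors {w}): φ is true.
  w (successors {u, v}): φ is true.
For instance, at w:
  At w: Dia r requires r at some successor in {u, v}.
    r holds at v, so Dia r is true at w.
Satisfying worlds: {v, w}

v, w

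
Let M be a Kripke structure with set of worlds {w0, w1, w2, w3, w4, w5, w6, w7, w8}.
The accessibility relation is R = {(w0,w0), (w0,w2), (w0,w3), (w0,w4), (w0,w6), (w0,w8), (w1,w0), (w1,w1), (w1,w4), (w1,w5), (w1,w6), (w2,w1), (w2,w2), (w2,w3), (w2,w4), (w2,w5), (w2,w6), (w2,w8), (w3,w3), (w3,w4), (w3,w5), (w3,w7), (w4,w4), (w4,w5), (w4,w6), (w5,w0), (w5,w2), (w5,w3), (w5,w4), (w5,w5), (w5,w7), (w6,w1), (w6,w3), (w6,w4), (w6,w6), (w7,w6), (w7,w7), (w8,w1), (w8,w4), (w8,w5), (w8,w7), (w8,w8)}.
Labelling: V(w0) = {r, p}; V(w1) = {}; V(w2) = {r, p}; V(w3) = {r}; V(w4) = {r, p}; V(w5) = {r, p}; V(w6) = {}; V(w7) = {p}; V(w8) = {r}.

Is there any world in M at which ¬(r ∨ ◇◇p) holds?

No

Let φ = ¬(r ∨ ◇◇p). Evaluate φ at each world:
  w0 (successors {w0, w2, w3, w4, w6, w8}): φ is false.
  w1 (successors {w0, w1, w4, w5, w6}): φ is false.
  w2 (successors {w1, w2, w3, w4, w5, w6, w8}): φ is false.
  w3 (successors {w3, w4, w5, w7}): φ is false.
  w4 (successors {w4, w5, w6}): φ is false.
  w5 (successors {w0, w2, w3, w4, w5, w7}): φ is false.
  w6 (successors {w1, w3, w4, w6}): φ is false.
  w7 (successors {w6, w7}): φ is false.
  w8 (successors {w1, w4, w5, w7, w8}): φ is false.
For instance, at w0:
  At w0: r ∨ ◇◇p is true, so ¬(r ∨ ◇◇p) is false.
    At w0: r is true, ◇◇p is true, so r ∨ ◇◇p is true.
      At w0: ◇◇p requires ◇p at some successor in {w0, w2, w3, w4, w6, w8}.
        ◇p holds at w0, so ◇◇p is true at w0.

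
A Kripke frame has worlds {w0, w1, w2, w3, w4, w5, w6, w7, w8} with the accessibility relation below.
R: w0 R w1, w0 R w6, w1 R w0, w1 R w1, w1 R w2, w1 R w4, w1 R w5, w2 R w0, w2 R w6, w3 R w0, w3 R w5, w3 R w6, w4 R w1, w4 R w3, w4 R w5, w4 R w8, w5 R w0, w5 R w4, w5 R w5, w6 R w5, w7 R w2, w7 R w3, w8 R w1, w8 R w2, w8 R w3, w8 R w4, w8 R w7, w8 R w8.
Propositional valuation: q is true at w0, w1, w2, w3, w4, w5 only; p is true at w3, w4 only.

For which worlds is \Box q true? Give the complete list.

w1, w5, w6, w7

Recall that \Box ψ holds at a world iff ψ holds at every accessible world, and \Diamond ψ holds iff ψ holds at some accessible world.
Let φ = \Box q. Evaluate φ at each world:
  w0 (successors {w1, w6}): φ is false.
  w1 (successors {w0, w1, w2, w4, w5}): φ is true.
  w2 (successors {w0, w6}): φ is false.
  w3 (successors {w0, w5, w6}): φ is false.
  w4 (successors {w1, w3, w5, w8}): φ is false.
  w5 (successors {w0, w4, w5}): φ is true.
  w6 (successors {w5}): φ is true.
  w7 (successors {w2, w3}): φ is true.
  w8 (successors {w1, w2, w3, w4, w7, w8}): φ is false.
For instance, at w2:
  At w2: \Box q requires q at every successor {w0, w6}.
    q fails at w6, so \Box q is false at w2.
Satisfying worlds: {w1, w5, w6, w7}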